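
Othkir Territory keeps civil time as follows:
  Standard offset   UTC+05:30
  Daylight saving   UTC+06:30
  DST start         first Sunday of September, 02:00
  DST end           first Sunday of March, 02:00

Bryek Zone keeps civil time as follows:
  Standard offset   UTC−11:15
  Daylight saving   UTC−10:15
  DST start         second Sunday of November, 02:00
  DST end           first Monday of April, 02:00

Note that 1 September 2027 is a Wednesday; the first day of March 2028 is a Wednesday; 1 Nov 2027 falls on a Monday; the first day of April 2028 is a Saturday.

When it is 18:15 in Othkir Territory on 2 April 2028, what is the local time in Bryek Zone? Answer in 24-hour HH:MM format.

02:30

1 September 2027 is a Wednesday, so the first Sunday is September 5.
1 March 2028 is a Wednesday, so the first Sunday is March 5.
2 April 2028 is outside the daylight-saving period (5 September 2027 – 5 March 2028), so Othkir Territory is on standard time, UTC+05:30.
18:15 Othkir Territory − 5h30m = 12:45 UTC.
1 November 2027 is a Monday, so the first Sunday is November 7 and the second is November 14.
1 April 2028 is a Saturday, so the first Monday is April 3.
At the standard offset (UTC−11:15), 12:45 UTC − 11h15m = 01:30 Bryek Zone standard time.
Daylight saving runs 14 November 2027 – 3 April 2028; the standard-time date in Bryek Zone, 2 April 2028, is inside that window, so Bryek Zone is at UTC−10:15.
12:45 UTC − 10h15m = 02:30 Bryek Zone.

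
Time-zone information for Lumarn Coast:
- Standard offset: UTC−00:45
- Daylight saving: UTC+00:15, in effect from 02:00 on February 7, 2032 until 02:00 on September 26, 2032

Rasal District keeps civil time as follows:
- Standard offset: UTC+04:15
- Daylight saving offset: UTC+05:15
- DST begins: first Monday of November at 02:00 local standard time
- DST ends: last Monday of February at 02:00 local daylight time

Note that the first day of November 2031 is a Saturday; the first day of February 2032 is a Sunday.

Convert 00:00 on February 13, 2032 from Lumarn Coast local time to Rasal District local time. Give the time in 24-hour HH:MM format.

05:00

Daylight saving runs 7 February – 26 September; February 13, 2032 is inside that window, so Lumarn Coast is at UTC+00:15.
00:00 Lumarn Coast − 0h15m = 23:45 UTC (rolling into the previous day, 12 February 2032).
1 November 2031 is a Saturday, so the first Monday is November 3.
1 February 2032 is a Sunday, so Mondays fall on 2, 9, 16, 23; the last is February 23.
At the standard offset (UTC+04:15), 23:45 UTC + 4h15m = 04:00 Rasal District standard time (rolling into the next day, 13 February 2032).
Daylight saving runs 3 November 2031 – 23 February 2032; the standard-time date in Rasal District, February 13, 2032, is inside that window, so Rasal District is at UTC+05:15.
23:45 UTC + 5h15m = 05:00 Rasal District (rolling into the next day, 13 February 2032).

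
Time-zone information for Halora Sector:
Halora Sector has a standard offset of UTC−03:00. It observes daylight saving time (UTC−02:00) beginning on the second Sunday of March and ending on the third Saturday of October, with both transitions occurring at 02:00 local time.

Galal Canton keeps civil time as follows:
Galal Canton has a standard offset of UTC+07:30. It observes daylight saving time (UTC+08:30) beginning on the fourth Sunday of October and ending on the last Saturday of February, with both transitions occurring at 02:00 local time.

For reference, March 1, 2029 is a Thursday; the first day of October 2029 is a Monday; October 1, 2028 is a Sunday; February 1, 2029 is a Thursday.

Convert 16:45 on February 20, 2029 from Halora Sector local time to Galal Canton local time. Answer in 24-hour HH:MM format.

1 March 2029 is a Thursday, so the first Sunday is March 4 and the second is March 11.
1 October 2029 is a Monday, so the first Saturday is October 6 and the third is October 20.
Daylight saving runs 11 March – 20 October; February 20, 2029 is outside that window, so Halora Sector is on standard time at UTC−03:00.
16:45 Halora Sector + 3h = 19:45 UTC.
1 October 2028 is a Sunday, so the first Sunday is October 1 and the fourth is October 22.
1 February 2029 is a Thursday, so Saturdays fall on 3, 10, 17, 24; the last is February 24.
At the standard offset (UTC+07:30), 19:45 UTC + 7h30m = 03:15 Galal Canton standard time (rolling into the next day, 21 February 2029).
Daylight saving runs 22 October 2028 – 24 February 2029; the standard-time date in Galal Canton, February 21, 2029, is inside that window, so Galal Canton is at UTC+08:30.
19:45 UTC + 8h30m = 04:15 Galal Canton (rolling into the next day, 21 February 2029).

04:15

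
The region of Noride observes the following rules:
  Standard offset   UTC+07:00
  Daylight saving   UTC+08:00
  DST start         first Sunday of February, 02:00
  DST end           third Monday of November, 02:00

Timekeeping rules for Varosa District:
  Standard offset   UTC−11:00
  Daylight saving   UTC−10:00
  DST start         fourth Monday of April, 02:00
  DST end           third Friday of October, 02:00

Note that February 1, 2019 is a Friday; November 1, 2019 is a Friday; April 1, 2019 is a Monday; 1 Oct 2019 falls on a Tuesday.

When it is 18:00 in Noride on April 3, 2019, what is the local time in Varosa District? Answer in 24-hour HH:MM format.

1 February 2019 is a Friday, so the first Sunday is February 3.
1 November 2019 is a Friday, so the first Monday is November 4 and the third is November 18.
Daylight saving runs 3 February – 18 November; April 3, 2019 is inside that window, so Noride is at UTC+08:00.
18:00 Noride − 8h = 10:00 UTC.
1 April 2019 is a Monday, so the first Monday is April 1 and the fourth is April 22.
1 October 2019 is a Tuesday, so the first Friday is October 4 and the third is October 18.
At the standard offset (UTC−11:00), 10:00 UTC − 11h = 23:00 Varosa District standard time (rolling into the previous day, 2 April 2019).
Daylight saving runs 22 April – 18 October; the standard-time date in Varosa District, April 2, 2019, is outside that window, so Varosa District is on standard time at UTC−11:00.
10:00 UTC − 11h = 23:00 Varosa District (rolling into the previous day, 2 April 2019).

23:00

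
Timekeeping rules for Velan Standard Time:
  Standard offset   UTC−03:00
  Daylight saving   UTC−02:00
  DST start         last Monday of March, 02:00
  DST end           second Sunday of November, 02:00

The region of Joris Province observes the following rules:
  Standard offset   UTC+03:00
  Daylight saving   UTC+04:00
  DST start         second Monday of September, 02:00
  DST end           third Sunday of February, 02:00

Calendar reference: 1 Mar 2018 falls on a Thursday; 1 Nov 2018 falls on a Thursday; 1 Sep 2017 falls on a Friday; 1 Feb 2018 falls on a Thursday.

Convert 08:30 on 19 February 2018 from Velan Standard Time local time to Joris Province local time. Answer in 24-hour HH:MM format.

1 March 2018 is a Thursday, so Mondays fall on 5, 12, 19, 26; the last is March 26.
1 November 2018 is a Thursday, so the first Sunday is November 4 and the second is November 11.
19 February 2018 is outside the daylight-saving period (26 March – 11 November), so Velan Standard Time is on standard time, UTC−03:00.
08:30 Velan Standard Time + 3h = 11:30 UTC.
1 September 2017 is a Friday, so the first Monday is September 4 and the second is September 11.
1 February 2018 is a Thursday, so the first Sunday is February 4 and the third is February 18.
At the standard offset (UTC+03:00), 11:30 UTC + 3h = 14:30 Joris Province standard time.
The standard-time date in Joris Province, 19 February 2018, is outside the daylight-saving period (11 September 2017 – 18 February 2018), so Joris Province is on standard time, UTC+03:00.
11:30 UTC + 3h = 14:30 Joris Province.

14:30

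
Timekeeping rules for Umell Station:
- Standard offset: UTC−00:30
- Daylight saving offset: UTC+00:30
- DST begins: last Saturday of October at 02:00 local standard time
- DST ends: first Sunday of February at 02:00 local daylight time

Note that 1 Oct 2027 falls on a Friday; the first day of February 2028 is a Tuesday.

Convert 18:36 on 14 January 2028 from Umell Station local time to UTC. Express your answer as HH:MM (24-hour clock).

18:06

1 October 2027 is a Friday, so Saturdays fall on 2, 9, 16, 23, 30; the last is October 30.
1 February 2028 is a Tuesday, so the first Sunday is February 6.
Daylight saving runs 30 October 2027 – 6 February 2028; 14 January 2028 is inside that window, so Umell Station is at UTC+00:30.
18:36 local − 0h30m = 18:06 UTC.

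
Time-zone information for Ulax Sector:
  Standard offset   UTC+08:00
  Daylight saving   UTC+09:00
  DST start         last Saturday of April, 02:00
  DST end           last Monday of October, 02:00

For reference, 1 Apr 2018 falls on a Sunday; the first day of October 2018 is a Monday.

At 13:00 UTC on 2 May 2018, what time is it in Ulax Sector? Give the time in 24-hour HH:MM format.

22:00

1 April 2018 is a Sunday, so Saturdays fall on 7, 14, 21, 28; the last is April 28.
1 October 2018 is a Monday, so Mondays fall on 1, 8, 15, 22, 29; the last is October 29.
At the standard offset (UTC+08:00), 13:00 UTC + 8h = 21:00 Ulax Sector standard time.
The standard-time date in Ulax Sector, 2 May 2018, lies within the daylight-saving period (28 April – 29 October), so Ulax Sector is on daylight time, UTC+09:00.
13:00 UTC + 9h = 22:00 local.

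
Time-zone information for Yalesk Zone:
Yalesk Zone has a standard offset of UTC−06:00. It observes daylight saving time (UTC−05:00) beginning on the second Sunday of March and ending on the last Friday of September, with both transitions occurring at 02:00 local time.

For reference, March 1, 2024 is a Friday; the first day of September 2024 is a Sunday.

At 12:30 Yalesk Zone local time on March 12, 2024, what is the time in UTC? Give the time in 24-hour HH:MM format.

17:30

1 March 2024 is a Friday, so the first Sunday is March 3 and the second is March 10.
1 September 2024 is a Sunday, so Fridays fall on 6, 13, 20, 27; the last is September 27.
March 12, 2024 falls between 10 March and 27 September, so daylight saving is in effect and Yalesk Zone is at UTC−05:00.
12:30 local + 5h = 17:30 UTC.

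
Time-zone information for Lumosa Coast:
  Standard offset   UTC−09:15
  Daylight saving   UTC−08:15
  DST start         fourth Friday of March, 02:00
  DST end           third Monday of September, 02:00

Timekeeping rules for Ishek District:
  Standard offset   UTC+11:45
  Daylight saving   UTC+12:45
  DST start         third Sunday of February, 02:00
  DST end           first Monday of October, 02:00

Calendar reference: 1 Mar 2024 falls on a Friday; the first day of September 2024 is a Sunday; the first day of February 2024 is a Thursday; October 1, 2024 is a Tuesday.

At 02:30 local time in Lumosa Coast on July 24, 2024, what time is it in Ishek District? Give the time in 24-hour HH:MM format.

23:30

1 March 2024 is a Friday, so the first Friday is March 1 and the fourth is March 22.
1 September 2024 is a Sunday, so the first Monday is September 2 and the third is September 16.
July 24, 2024 falls between 22 March and 16 September, so daylight saving is in effect and Lumosa Coast is at UTC−08:15.
02:30 Lumosa Coast + 8h15m = 10:45 UTC.
1 February 2024 is a Thursday, so the first Sunday is February 4 and the third is February 18.
1 October 2024 is a Tuesday, so the first Monday is October 7.
At the standard offset (UTC+11:45), 10:45 UTC + 11h45m = 22:30 Ishek District standard time.
The standard-time date in Ishek District, July 24, 2024, lies within the daylight-saving period (18 February – 7 October), so Ishek District is on daylight time, UTC+12:45.
10:45 UTC + 12h45m = 23:30 Ishek District.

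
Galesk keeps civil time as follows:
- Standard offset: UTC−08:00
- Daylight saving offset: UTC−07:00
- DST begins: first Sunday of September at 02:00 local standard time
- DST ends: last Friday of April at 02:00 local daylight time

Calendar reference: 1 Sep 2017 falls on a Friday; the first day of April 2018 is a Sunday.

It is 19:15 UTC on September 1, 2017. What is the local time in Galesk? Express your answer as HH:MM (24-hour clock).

1 September 2017 is a Friday, so the first Sunday is September 3.
1 April 2018 is a Sunday, so Fridays fall on 6, 13, 20, 27; the last is April 27.
At the standard offset (UTC−08:00), 19:15 UTC − 8h = 11:15 Galesk standard time.
Daylight saving runs 3 September 2017 – 27 April 2018; the standard-time date in Galesk, September 1, 2017, is outside that window, so Galesk is on standard time at UTC−08:00.
19:15 UTC − 8h = 11:15 local.

11:15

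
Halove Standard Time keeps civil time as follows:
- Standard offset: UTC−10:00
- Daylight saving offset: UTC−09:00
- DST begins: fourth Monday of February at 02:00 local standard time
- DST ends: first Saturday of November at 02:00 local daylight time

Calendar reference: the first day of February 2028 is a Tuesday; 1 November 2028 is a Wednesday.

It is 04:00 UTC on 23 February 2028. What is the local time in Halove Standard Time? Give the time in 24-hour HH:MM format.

1 February 2028 is a Tuesday, so the first Monday is February 7 and the fourth is February 28.
1 November 2028 is a Wednesday, so the first Saturday is November 4.
At the standard offset (UTC−10:00), 04:00 UTC − 10h = 18:00 Halove Standard Time standard time (rolling into the previous day, 22 February 2028).
Daylight saving runs 28 February – 4 November; the standard-time date in Halove Standard Time, 22 February 2028, is outside that window, so Halove Standard Time is on standard time at UTC−10:00.
04:00 UTC − 10h = 18:00 local (rolling into the previous day, 22 February 2028).

18:00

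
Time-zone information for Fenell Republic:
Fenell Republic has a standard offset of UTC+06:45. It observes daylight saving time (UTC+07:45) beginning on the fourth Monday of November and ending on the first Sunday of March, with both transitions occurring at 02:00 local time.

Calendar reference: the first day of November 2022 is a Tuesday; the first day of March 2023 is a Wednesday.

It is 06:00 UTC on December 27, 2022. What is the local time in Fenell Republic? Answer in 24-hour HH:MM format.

1 November 2022 is a Tuesday, so the first Monday is November 7 and the fourth is November 28.
1 March 2023 is a Wednesday, so the first Sunday is March 5.
At the standard offset (UTC+06:45), 06:00 UTC + 6h45m = 12:45 Fenell Republic standard time.
The standard-time date in Fenell Republic, December 27, 2022, falls between 28 November 2022 and 5 March 2023, so daylight saving is in effect and Fenell Republic is at UTC+07:45.
06:00 UTC + 7h45m = 13:45 local.

13:45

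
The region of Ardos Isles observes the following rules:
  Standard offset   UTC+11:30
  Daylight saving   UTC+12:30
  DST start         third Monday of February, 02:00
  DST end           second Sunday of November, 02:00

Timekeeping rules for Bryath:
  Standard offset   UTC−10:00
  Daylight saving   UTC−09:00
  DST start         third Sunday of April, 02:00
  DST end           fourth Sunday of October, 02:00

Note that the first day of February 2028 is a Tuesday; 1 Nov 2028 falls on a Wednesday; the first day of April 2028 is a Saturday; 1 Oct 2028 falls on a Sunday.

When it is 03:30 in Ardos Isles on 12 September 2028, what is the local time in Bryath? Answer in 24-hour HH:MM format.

1 February 2028 is a Tuesday, so the first Monday is February 7 and the third is February 21.
1 November 2028 is a Wednesday, so the first Sunday is November 5 and the second is November 12.
12 September 2028 lies within the daylight-saving period (21 February – 12 November), so Ardos Isles is on daylight time, UTC+12:30.
03:30 Ardos Isles − 12h30m = 15:00 UTC (rolling into the previous day, 11 September 2028).
1 April 2028 is a Saturday, so the first Sunday is April 2 and the third is April 16.
1 October 2028 is a Sunday, so the first Sunday is October 1 and the fourth is October 22.
At the standard offset (UTC−10:00), 15:00 UTC − 10h = 05:00 Bryath standard time.
Daylight saving runs 16 April – 22 October; the standard-time date in Bryath, 11 September 2028, is inside that window, so Bryath is at UTC−09:00.
15:00 UTC − 9h = 06:00 Bryath.

06:00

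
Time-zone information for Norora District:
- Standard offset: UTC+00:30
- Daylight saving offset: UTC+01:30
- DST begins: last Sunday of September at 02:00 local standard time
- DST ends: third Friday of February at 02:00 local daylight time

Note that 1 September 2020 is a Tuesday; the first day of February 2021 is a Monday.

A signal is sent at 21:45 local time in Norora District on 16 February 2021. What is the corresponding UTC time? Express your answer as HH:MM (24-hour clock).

20:15

1 September 2020 is a Tuesday, so Sundays fall on 6, 13, 20, 27; the last is September 27.
1 February 2021 is a Monday, so the first Friday is February 5 and the third is February 19.
Daylight saving runs 27 September 2020 – 19 February 2021; 16 February 2021 is inside that window, so Norora District is at UTC+01:30.
21:45 local − 1h30m = 20:15 UTC.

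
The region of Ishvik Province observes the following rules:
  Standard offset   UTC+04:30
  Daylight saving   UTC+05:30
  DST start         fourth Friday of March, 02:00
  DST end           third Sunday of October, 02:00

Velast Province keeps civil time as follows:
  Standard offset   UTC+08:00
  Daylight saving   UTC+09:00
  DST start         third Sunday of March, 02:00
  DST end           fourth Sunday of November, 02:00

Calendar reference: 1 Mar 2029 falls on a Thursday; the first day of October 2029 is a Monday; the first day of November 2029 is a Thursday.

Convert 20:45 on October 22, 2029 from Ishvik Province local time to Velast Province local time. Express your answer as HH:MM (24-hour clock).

01:15

1 March 2029 is a Thursday, so the first Friday is March 2 and the fourth is March 23.
1 October 2029 is a Monday, so the first Sunday is October 7 and the third is October 21.
October 22, 2029 does not fall between 23 March and 21 October, so daylight saving is not in effect and Ishvik Province is at UTC+04:30.
20:45 Ishvik Province − 4h30m = 16:15 UTC.
1 March 2029 is a Thursday, so the first Sunday is March 4 and the third is March 18.
1 November 2029 is a Thursday, so the first Sunday is November 4 and the fourth is November 25.
At the standard offset (UTC+08:00), 16:15 UTC + 8h = 00:15 Velast Province standard time (rolling into the next day, 23 October 2029).
The standard-time date in Velast Province, October 23, 2029, lies within the daylight-saving period (18 March – 25 November), so Velast Province is on daylight time, UTC+09:00.
16:15 UTC + 9h = 01:15 Velast Province (rolling into the next day, 23 October 2029).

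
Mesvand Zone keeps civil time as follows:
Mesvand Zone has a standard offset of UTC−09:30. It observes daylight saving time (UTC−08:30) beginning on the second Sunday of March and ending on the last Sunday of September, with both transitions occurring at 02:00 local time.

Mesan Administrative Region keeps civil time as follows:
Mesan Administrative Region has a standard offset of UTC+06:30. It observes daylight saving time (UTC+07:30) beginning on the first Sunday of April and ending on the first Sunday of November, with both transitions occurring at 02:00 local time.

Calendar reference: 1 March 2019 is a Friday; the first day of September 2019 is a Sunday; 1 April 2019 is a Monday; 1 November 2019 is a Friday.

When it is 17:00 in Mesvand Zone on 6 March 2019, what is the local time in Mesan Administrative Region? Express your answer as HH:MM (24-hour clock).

09:00

1 March 2019 is a Friday, so the first Sunday is March 3 and the second is March 10.
1 September 2019 is a Sunday, so Sundays fall on 1, 8, 15, 22, 29; the last is September 29.
6 March 2019 does not fall between 10 March and 29 September, so daylight saving is not in effect and Mesvand Zone is at UTC−09:30.
17:00 Mesvand Zone + 9h30m = 02:30 UTC (rolling into the next day, 7 March 2019).
1 April 2019 is a Monday, so the first Sunday is April 7.
1 November 2019 is a Friday, so the first Sunday is November 3.
At the standard offset (UTC+06:30), 02:30 UTC + 6h30m = 09:00 Mesan Administrative Region standard time.
The standard-time date in Mesan Administrative Region, 7 March 2019, is outside the daylight-saving period (7 April – 3 November), so Mesan Administrative Region is on standard time, UTC+06:30.
02:30 UTC + 6h30m = 09:00 Mesan Administrative Region.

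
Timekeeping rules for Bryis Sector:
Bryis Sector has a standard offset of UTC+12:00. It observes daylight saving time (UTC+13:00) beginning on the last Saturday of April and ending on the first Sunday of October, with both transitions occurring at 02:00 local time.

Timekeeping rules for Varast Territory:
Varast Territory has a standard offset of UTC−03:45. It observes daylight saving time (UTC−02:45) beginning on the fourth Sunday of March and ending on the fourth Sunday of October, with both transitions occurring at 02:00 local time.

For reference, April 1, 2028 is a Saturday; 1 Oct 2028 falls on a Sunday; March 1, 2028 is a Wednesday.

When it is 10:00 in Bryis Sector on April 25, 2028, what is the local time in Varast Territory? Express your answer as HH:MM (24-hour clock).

1 April 2028 is a Saturday, so Saturdays fall on 1, 8, 15, 22, 29; the last is April 29.
1 October 2028 is a Sunday, so the first Sunday is October 1.
Daylight saving runs 29 April – 1 October; April 25, 2028 is outside that window, so Bryis Sector is on standard time at UTC+12:00.
10:00 Bryis Sector − 12h = 22:00 UTC (rolling into the previous day, 24 April 2028).
1 March 2028 is a Wednesday, so the first Sunday is March 5 and the fourth is March 26.
1 October 2028 is a Sunday, so the first Sunday is October 1 and the fourth is October 22.
At the standard offset (UTC−03:45), 22:00 UTC − 3h45m = 18:15 Varast Territory standard time.
Daylight saving runs 26 March – 22 October; the standard-time date in Varast Territory, April 24, 2028, is inside that window, so Varast Territory is at UTC−02:45.
22:00 UTC − 2h45m = 19:15 Varast Territory.

19:15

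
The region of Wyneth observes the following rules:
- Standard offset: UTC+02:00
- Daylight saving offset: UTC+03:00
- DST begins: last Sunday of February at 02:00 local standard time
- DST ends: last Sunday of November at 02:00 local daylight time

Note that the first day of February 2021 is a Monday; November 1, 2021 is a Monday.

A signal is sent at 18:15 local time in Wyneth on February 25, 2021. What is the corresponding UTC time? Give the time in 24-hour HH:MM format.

16:15

1 February 2021 is a Monday, so Sundays fall on 7, 14, 21, 28; the last is February 28.
1 November 2021 is a Monday, so Sundays fall on 7, 14, 21, 28; the last is November 28.
February 25, 2021 is outside the daylight-saving period (28 February – 28 November), so Wyneth is on standard time, UTC+02:00.
18:15 local − 2h = 16:15 UTC.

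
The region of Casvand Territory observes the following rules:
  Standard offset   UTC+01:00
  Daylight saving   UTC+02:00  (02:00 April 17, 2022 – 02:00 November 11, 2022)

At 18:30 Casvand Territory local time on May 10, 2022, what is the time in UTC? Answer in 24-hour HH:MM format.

16:30

May 10, 2022 falls between 17 April and 11 November, so daylight saving is in effect and Casvand Territory is at UTC+02:00.
18:30 local − 2h = 16:30 UTC.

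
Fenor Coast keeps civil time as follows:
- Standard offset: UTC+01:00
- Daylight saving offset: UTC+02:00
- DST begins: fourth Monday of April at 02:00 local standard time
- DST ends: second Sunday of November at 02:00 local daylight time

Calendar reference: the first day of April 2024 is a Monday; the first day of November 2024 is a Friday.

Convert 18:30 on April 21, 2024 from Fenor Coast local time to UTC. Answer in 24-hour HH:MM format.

1 April 2024 is a Monday, so the first Monday is April 1 and the fourth is April 22.
1 November 2024 is a Friday, so the first Sunday is November 3 and the second is November 10.
April 21, 2024 does not fall between 22 April and 10 November, so daylight saving is not in effect and Fenor Coast is at UTC+01:00.
18:30 local − 1h = 17:30 UTC.

17:30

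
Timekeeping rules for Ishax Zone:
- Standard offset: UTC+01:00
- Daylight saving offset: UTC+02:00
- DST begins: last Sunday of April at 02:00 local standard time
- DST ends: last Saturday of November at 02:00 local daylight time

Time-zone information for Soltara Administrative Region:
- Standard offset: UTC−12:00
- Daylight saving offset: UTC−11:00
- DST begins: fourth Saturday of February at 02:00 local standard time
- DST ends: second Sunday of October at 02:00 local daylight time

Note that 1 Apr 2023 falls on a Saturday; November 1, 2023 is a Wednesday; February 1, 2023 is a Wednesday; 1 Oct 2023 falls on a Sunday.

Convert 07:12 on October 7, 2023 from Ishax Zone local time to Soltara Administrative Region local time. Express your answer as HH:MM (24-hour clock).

1 April 2023 is a Saturday, so Sundays fall on 2, 9, 16, 23, 30; the last is April 30.
1 November 2023 is a Wednesday, so Saturdays fall on 4, 11, 18, 25; the last is November 25.
October 7, 2023 falls between 30 April and 25 November, so daylight saving is in effect and Ishax Zone is at UTC+02:00.
07:12 Ishax Zone − 2h = 05:12 UTC.
1 February 2023 is a Wednesday, so the first Saturday is February 4 and the fourth is February 25.
1 October 2023 is a Sunday, so the first Sunday is October 1 and the second is October 8.
At the standard offset (UTC−12:00), 05:12 UTC − 12h = 17:12 Soltara Administrative Region standard time (rolling into the previous day, 6 October 2023).
Daylight saving runs 25 February – 8 October; the standard-time date in Soltara Administrative Region, October 6, 2023, is inside that window, so Soltara Administrative Region is at UTC−11:00.
05:12 UTC − 11h = 18:12 Soltara Administrative Region (rolling into the previous day, 6 October 2023).

18:12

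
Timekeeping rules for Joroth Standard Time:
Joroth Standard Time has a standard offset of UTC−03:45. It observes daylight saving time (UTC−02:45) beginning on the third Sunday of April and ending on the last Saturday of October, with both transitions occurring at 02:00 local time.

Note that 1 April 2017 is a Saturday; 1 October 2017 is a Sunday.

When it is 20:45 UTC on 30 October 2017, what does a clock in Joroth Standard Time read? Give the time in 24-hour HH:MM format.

17:00

1 April 2017 is a Saturday, so the first Sunday is April 2 and the third is April 16.
1 October 2017 is a Sunday, so Saturdays fall on 7, 14, 21, 28; the last is October 28.
At the standard offset (UTC−03:45), 20:45 UTC − 3h45m = 17:00 Joroth Standard Time standard time.
Daylight saving runs 16 April – 28 October; the standard-time date in Joroth Standard Time, 30 October 2017, is outside that window, so Joroth Standard Time is on standard time at UTC−03:45.
20:45 UTC − 3h45m = 17:00 local.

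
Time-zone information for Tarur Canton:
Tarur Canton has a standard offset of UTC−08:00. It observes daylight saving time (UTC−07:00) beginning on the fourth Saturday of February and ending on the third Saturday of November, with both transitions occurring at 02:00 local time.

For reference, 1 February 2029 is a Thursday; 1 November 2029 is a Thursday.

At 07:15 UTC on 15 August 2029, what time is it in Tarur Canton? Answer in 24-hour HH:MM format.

1 February 2029 is a Thursday, so the first Saturday is February 3 and the fourth is February 24.
1 November 2029 is a Thursday, so the first Saturday is November 3 and the third is November 17.
At the standard offset (UTC−08:00), 07:15 UTC − 8h = 23:15 Tarur Canton standard time (rolling into the previous day, 14 August 2029).
The standard-time date in Tarur Canton, 14 August 2029, falls between 24 February and 17 November, so daylight saving is in effect and Tarur Canton is at UTC−07:00.
07:15 UTC − 7h = 00:15 local.

00:15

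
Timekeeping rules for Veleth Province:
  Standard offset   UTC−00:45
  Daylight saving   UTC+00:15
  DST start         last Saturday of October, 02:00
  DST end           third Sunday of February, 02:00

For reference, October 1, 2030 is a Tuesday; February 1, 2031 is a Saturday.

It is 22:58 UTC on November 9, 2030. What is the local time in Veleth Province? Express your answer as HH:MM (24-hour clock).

23:13

1 October 2030 is a Tuesday, so Saturdays fall on 5, 12, 19, 26; the last is October 26.
1 February 2031 is a Saturday, so the first Sunday is February 2 and the third is February 16.
At the standard offset (UTC−00:45), 22:58 UTC − 0h45m = 22:13 Veleth Province standard time.
Daylight saving runs 26 October 2030 – 16 February 2031; the standard-time date in Veleth Province, November 9, 2030, is inside that window, so Veleth Province is at UTC+00:15.
22:58 UTC + 0h15m = 23:13 local.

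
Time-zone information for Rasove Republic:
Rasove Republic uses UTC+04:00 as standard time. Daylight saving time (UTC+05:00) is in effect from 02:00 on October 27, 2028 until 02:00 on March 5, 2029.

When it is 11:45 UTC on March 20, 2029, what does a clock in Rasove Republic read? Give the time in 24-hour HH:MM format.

15:45

At the standard offset (UTC+04:00), 11:45 UTC + 4h = 15:45 Rasove Republic standard time.
Daylight saving runs 27 October 2028 – 5 March 2029; the standard-time date in Rasove Republic, March 20, 2029, is outside that window, so Rasove Republic is on standard time at UTC+04:00.
11:45 UTC + 4h = 15:45 local.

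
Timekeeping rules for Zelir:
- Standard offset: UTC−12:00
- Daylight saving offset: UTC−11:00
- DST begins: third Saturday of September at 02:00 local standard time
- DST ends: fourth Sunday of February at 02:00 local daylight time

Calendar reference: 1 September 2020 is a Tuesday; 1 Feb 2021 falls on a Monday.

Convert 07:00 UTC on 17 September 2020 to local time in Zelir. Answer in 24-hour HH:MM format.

1 September 2020 is a Tuesday, so the first Saturday is September 5 and the third is September 19.
1 February 2021 is a Monday, so the first Sunday is February 7 and the fourth is February 28.
At the standard offset (UTC−12:00), 07:00 UTC − 12h = 19:00 Zelir standard time (rolling into the previous day, 16 September 2020).
The standard-time date in Zelir, 16 September 2020, does not fall between 19 September 2020 and 28 February 2021, so daylight saving is not in effect and Zelir is at UTC−12:00.
07:00 UTC − 12h = 19:00 local (rolling into the previous day, 16 September 2020).

19:00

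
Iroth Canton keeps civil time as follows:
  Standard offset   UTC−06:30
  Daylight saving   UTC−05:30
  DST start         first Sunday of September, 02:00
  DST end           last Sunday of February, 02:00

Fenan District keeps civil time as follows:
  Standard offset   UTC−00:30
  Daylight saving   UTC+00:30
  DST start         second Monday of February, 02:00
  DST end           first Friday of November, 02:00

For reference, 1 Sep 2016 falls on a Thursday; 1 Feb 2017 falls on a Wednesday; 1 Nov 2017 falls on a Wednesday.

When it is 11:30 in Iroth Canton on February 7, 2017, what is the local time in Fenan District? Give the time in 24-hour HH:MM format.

1 September 2016 is a Thursday, so the first Sunday is September 4.
1 February 2017 is a Wednesday, so Sundays fall on 5, 12, 19, 26; the last is February 26.
Daylight saving runs 4 September 2016 – 26 February 2017; February 7, 2017 is inside that window, so Iroth Canton is at UTC−05:30.
11:30 Iroth Canton + 5h30m = 17:00 UTC.
1 February 2017 is a Wednesday, so the first Monday is February 6 and the second is February 13.
1 November 2017 is a Wednesday, so the first Friday is November 3.
At the standard offset (UTC−00:30), 17:00 UTC − 0h30m = 16:30 Fenan District standard time.
The standard-time date in Fenan District, February 7, 2017, does not fall between 13 February and 3 November, so daylight saving is not in effect and Fenan District is at UTC−00:30.
17:00 UTC − 0h30m = 16:30 Fenan District.

16:30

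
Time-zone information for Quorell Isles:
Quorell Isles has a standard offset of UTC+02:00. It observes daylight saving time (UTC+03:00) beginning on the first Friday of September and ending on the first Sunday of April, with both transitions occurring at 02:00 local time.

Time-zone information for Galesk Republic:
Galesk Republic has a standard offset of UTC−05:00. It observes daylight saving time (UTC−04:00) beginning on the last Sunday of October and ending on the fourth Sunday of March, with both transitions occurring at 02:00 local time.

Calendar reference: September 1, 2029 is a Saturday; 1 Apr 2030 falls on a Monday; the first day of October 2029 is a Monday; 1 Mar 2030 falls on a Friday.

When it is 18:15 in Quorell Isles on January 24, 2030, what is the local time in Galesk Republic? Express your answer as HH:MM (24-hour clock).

1 September 2029 is a Saturday, so the first Friday is September 7.
1 April 2030 is a Monday, so the first Sunday is April 7.
January 24, 2030 falls between 7 September 2029 and 7 April 2030, so daylight saving is in effect and Quorell Isles is at UTC+03:00.
18:15 Quorell Isles − 3h = 15:15 UTC.
1 October 2029 is a Monday, so Sundays fall on 7, 14, 21, 28; the last is October 28.
1 March 2030 is a Friday, so the first Sunday is March 3 and the fourth is March 24.
At the standard offset (UTC−05:00), 15:15 UTC − 5h = 10:15 Galesk Republic standard time.
The standard-time date in Galesk Republic, January 24, 2030, falls between 28 October 2029 and 24 March 2030, so daylight saving is in effect and Galesk Republic is at UTC−04:00.
15:15 UTC − 4h = 11:15 Galesk Republic.

11:15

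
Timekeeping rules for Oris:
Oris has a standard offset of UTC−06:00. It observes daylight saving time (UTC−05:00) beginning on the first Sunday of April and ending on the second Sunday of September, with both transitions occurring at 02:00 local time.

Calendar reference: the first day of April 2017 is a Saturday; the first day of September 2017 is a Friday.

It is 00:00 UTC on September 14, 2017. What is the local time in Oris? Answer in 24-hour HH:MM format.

18:00

1 April 2017 is a Saturday, so the first Sunday is April 2.
1 September 2017 is a Friday, so the first Sunday is September 3 and the second is September 10.
At the standard offset (UTC−06:00), 00:00 UTC − 6h = 18:00 Oris standard time (rolling into the previous day, 13 September 2017).
The standard-time date in Oris, September 13, 2017, is outside the daylight-saving period (2 April – 10 September), so Oris is on standard time, UTC−06:00.
00:00 UTC − 6h = 18:00 local (rolling into the previous day, 13 September 2017).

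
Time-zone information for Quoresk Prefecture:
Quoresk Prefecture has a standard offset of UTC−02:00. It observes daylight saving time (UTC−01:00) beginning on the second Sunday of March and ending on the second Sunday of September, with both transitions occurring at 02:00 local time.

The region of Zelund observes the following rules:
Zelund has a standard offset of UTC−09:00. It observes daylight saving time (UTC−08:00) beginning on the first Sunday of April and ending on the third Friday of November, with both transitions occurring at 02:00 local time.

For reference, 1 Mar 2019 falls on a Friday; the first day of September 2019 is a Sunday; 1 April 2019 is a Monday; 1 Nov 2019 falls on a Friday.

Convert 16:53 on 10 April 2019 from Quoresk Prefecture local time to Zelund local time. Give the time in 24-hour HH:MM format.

09:53

1 March 2019 is a Friday, so the first Sunday is March 3 and the second is March 10.
1 September 2019 is a Sunday, so the first Sunday is September 1 and the second is September 8.
Daylight saving runs 10 March – 8 September; 10 April 2019 is inside that window, so Quoresk Prefecture is at UTC−01:00.
16:53 Quoresk Prefecture + 1h = 17:53 UTC.
1 April 2019 is a Monday, so the first Sunday is April 7.
1 November 2019 is a Friday, so the first Friday is November 1 and the third is November 15.
At the standard offset (UTC−09:00), 17:53 UTC − 9h = 08:53 Zelund standard time.
The standard-time date in Zelund, 10 April 2019, lies within the daylight-saving period (7 April – 15 November), so Zelund is on daylight time, UTC−08:00.
17:53 UTC − 8h = 09:53 Zelund.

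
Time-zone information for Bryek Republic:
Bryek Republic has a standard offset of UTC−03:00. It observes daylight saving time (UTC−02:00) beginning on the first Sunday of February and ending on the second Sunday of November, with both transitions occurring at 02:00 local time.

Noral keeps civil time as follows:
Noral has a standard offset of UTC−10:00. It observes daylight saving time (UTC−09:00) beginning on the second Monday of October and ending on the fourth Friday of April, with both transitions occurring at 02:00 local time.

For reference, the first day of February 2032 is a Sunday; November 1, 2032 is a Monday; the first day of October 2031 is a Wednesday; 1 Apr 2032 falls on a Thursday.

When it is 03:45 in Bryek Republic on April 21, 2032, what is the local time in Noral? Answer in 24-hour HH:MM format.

20:45

1 February 2032 is a Sunday, so the first Sunday is February 1.
1 November 2032 is a Monday, so the first Sunday is November 7 and the second is November 14.
April 21, 2032 falls between 1 February and 14 November, so daylight saving is in effect and Bryek Republic is at UTC−02:00.
03:45 Bryek Republic + 2h = 05:45 UTC.
1 October 2031 is a Wednesday, so the first Monday is October 6 and the second is October 13.
1 April 2032 is a Thursday, so the first Friday is April 2 and the fourth is April 23.
At the standard offset (UTC−10:00), 05:45 UTC − 10h = 19:45 Noral standard time (rolling into the previous day, 20 April 2032).
Daylight saving runs 13 October 2031 – 23 April 2032; the standard-time date in Noral, April 20, 2032, is inside that window, so Noral is at UTC−09:00.
05:45 UTC − 9h = 20:45 Noral (rolling into the previous day, 20 April 2032).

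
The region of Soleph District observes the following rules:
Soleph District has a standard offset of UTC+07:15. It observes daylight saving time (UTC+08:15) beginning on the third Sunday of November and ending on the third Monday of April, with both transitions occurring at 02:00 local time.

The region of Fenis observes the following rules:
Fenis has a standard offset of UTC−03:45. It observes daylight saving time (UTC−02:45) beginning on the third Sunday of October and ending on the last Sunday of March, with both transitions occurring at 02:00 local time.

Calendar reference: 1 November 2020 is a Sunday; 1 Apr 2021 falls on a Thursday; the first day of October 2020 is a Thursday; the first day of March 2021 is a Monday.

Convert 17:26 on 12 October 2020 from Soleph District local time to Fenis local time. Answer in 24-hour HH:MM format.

1 November 2020 is a Sunday, so the first Sunday is November 1 and the third is November 15.
1 April 2021 is a Thursday, so the first Monday is April 5 and the third is April 19.
Daylight saving runs 15 November 2020 – 19 April 2021; 12 October 2020 is outside that window, so Soleph District is on standard time at UTC+07:15.
17:26 Soleph District − 7h15m = 10:11 UTC.
1 October 2020 is a Thursday, so the first Sunday is October 4 and the third is October 18.
1 March 2021 is a Monday, so Sundays fall on 7, 14, 21, 28; the last is March 28.
At the standard offset (UTC−03:45), 10:11 UTC − 3h45m = 06:26 Fenis standard time.
The standard-time date in Fenis, 12 October 2020, is outside the daylight-saving period (18 October 2020 – 28 March 2021), so Fenis is on standard time, UTC−03:45.
10:11 UTC − 3h45m = 06:26 Fenis.

06:26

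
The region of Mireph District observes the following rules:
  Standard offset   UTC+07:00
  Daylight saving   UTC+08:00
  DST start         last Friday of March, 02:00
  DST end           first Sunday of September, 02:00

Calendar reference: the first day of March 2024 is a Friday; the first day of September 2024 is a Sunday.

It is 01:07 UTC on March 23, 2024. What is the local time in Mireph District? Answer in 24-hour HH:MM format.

08:07

1 March 2024 is a Friday, so Fridays fall on 1, 8, 15, 22, 29; the last is March 29.
1 September 2024 is a Sunday, so the first Sunday is September 1.
At the standard offset (UTC+07:00), 01:07 UTC + 7h = 08:07 Mireph District standard time.
Daylight saving runs 29 March – 1 September; the standard-time date in Mireph District, March 23, 2024, is outside that window, so Mireph District is on standard time at UTC+07:00.
01:07 UTC + 7h = 08:07 local.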